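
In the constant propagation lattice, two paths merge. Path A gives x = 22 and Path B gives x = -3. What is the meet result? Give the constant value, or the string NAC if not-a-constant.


Meet operation: if both paths give the same constant, result is that constant; if they differ, result is NAC (not-a-constant).
Path A: 22, Path B: -3 -> differ
Result: not-a-constant -> NAC

NAC


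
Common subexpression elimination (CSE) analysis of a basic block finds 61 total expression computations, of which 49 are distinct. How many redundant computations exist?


CSE count = total expressions - unique expressions
= 61 - 49 = 12

12


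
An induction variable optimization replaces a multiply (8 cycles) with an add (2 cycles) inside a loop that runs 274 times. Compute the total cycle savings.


Per-iteration saving = 8 - 2 = 6
Total saved = 274 * 6 = 1644

1644


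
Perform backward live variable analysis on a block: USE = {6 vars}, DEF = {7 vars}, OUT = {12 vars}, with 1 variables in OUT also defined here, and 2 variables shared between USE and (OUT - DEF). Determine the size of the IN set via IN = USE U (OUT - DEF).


OUT - DEF: 12 - 1 = 11
|IN| = |USE| + |OUT - DEF| - |USE ∩ (OUT - DEF)| = 6 + 11 - 2 = 15

15


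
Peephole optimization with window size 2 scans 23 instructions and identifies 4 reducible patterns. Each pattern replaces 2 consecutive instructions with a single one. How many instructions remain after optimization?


Each match removes 1 instructions.
Total removed = 4 * 1 = 4
Remaining = 23 - 4 = 19

19


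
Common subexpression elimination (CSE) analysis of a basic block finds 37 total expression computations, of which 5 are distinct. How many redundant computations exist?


CSE count = total expressions - unique expressions
= 37 - 5 = 32

32


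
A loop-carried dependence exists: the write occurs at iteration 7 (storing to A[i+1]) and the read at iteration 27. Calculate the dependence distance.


Distance = read iteration - write iteration
= 27 - 7 = 20

20


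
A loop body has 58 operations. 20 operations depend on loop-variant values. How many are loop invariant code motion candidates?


Invariant candidates = total - loop-dependent
= 58 - 20 = 38

38


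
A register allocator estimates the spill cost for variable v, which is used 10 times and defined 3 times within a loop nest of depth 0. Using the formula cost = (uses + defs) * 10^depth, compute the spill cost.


uses + defs = 10 + 3 = 13
10^0 = 1
Spill cost = 13 * 1 = 13

13


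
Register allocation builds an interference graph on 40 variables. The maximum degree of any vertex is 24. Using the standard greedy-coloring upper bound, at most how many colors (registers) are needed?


Greedy coloring never needs more than (max_degree + 1) colors: when coloring a vertex, at most max_degree neighbors are already colored.
Upper bound = 24 + 1 = 25

25


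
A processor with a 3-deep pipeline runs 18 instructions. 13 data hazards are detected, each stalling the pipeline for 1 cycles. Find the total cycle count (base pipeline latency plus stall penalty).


Base cycles = 3 + 18 - 1 = 20
Total stalls = 13 * 1 = 13
Total = 20 + 13 = 33

33


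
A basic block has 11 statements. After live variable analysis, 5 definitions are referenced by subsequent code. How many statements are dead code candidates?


Dead code = total statements - live definitions
= 11 - 5 = 6

6


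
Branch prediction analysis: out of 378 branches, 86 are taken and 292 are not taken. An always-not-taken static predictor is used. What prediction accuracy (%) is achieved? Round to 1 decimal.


Predictor: always-not-taken
Correct predictions = 292
Accuracy = 292 / 378 * 100 = 77.2%

77.2


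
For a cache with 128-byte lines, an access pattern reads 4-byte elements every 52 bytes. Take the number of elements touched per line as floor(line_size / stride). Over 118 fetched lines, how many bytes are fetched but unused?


Elements per line = floor(128 / 52) = 2
Bytes used per line = 2 * 4 = 8
Wasted per line = 128 - 8 = 120
Total wasted = 120 * 118 = 14160

14160


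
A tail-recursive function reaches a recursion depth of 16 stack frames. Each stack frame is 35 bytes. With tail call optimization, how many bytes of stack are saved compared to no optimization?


Without TCO: 16 * 35 = 560 bytes
With TCO: reuse 1 frame = 35 bytes
Savings = 560 - 35 = 525

525


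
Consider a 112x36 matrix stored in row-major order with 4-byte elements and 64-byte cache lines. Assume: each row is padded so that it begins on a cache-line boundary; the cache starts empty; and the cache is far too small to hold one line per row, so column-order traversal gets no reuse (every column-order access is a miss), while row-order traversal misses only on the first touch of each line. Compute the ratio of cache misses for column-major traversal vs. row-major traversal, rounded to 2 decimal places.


Each row occupies 36 * 4 = 144 bytes and starts on a line boundary, so it spans ceil(144 / 64) = 3 cache lines.
Row-major traversal misses (one per line touched): 112 * ceil(36 * 4 / 64) = 336
Column-major traversal misses (no reuse, every access misses): 112 * 36 = 4032
Ratio = 4032 / 336 = 12.0

12.0


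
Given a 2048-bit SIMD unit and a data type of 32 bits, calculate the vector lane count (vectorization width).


Width = SIMD bits / data type bits
= 2048 / 32 = 64

64


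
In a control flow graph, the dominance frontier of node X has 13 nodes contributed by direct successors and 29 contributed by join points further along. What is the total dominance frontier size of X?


DF(X) = direct successor contributions + join point contributions
= 13 + 29 = 42

42


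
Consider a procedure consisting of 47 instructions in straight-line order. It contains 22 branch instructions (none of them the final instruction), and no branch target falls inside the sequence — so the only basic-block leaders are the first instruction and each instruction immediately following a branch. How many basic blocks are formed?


With no in-sequence branch targets, the leaders are the first instruction plus the instruction after each branch.
Number of basic blocks = branches + 1
= 22 + 1 = 23

23


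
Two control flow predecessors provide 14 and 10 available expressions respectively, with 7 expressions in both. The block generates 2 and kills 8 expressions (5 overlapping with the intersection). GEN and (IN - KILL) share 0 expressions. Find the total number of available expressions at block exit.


IN = intersection of predecessors = 7
IN - KILL = 7 - 5 = 2
|OUT| = |GEN| + |IN - KILL| - |GEN ∩ (IN - KILL)| = 2 + 2 - 0 = 4

4


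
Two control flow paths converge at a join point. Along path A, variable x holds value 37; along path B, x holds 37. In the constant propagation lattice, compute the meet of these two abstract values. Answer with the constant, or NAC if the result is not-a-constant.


Meet operation: if both paths give the same constant, result is that constant; if they differ, result is NAC (not-a-constant).
Path A: 37, Path B: 37 -> equal
Result: constant -> 37

37


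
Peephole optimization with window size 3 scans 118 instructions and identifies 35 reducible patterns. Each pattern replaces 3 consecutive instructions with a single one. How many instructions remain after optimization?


Each match removes 2 instructions.
Total removed = 35 * 2 = 70
Remaining = 118 - 70 = 48

48


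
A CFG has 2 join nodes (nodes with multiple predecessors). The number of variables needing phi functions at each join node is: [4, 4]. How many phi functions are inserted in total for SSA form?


Total phi functions = sum of phi functions at each join node
= 4 + 4 = 8

8


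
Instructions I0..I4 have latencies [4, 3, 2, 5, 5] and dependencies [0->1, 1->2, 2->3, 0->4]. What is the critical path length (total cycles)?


Compute longest path through dependency graph: dist(Ik) = max over predecessors of dist + latency(Ik).
dist(I0) = latency 4 = 4
dist(I1) = dist(I0) + 3 = 4 + 3 = 7
dist(I2) = dist(I1) + 2 = 7 + 2 = 9
dist(I3) = dist(I2) + 5 = 9 + 5 = 14
dist(I4) = dist(I0) + 5 = 4 + 5 = 9
Critical path = max dist = 14

14


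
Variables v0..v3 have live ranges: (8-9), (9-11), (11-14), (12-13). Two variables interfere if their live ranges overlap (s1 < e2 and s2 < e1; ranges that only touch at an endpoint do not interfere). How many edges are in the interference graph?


Check all pairs for overlapping intervals.
Two intervals (s1,e1) and (s2,e2) overlap if s1 < e2 and s2 < e1.
v0 (8-9) vs v1..v3: overlaps none -> 0
v1 (9-11) vs v2..v3: overlaps none -> 0
v2 (11-14) vs v3: overlaps v3 -> 1
Total overlapping pairs = 0 + 0 + 1 = 1

1


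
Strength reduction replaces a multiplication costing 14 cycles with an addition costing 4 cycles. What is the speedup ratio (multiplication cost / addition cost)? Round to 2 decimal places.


Ratio = mult_cost / add_cost = 14 / 4 = 3.5

3.5


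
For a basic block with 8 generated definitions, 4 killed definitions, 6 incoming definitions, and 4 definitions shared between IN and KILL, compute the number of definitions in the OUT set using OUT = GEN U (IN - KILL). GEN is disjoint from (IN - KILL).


IN - KILL: 6 - 4 = 2 surviving definitions
OUT = GEN + surviving = 8 + 2 = 10

10


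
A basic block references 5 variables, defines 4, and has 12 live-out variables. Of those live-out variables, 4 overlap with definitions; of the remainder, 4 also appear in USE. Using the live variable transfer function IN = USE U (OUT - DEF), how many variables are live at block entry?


OUT - DEF: 12 - 4 = 8
|IN| = |USE| + |OUT - DEF| - |USE ∩ (OUT - DEF)| = 5 + 8 - 4 = 9

9


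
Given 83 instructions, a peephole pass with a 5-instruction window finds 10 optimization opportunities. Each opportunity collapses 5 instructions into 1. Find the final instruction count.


Each match removes 4 instructions.
Total removed = 10 * 4 = 40
Remaining = 83 - 40 = 43

43


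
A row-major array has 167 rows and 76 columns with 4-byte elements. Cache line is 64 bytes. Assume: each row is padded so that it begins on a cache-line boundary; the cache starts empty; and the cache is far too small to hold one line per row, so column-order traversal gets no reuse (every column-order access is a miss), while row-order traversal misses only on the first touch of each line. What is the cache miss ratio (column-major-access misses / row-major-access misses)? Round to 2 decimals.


Each row occupies 76 * 4 = 304 bytes and starts on a line boundary, so it spans ceil(304 / 64) = 5 cache lines.
Row-major traversal misses (one per line touched): 167 * ceil(76 * 4 / 64) = 835
Column-major traversal misses (no reuse, every access misses): 167 * 76 = 12692
Ratio = 12692 / 835 = 15.2

15.2


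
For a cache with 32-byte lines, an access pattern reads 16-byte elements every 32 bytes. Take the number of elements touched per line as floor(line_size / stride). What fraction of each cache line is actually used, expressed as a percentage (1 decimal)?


Elements per cache line = floor(32 / 32) = 1
Bytes used = 1 * 16 = 16
Utilization = 16 / 32 * 100 = 50.0%

50.0


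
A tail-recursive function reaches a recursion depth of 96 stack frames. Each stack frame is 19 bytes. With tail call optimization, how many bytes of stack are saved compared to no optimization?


Without TCO: 96 * 19 = 1824 bytes
With TCO: reuse 1 frame = 19 bytes
Savings = 1824 - 19 = 1805

1805


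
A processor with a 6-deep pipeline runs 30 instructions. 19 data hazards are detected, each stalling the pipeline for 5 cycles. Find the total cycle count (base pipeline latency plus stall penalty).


Base cycles = 6 + 30 - 1 = 35
Total stalls = 19 * 5 = 95
Total = 35 + 95 = 130

130


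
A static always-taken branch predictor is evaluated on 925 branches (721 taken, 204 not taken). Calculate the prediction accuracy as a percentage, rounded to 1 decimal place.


Predictor: always-taken
Correct predictions = 721
Accuracy = 721 / 925 * 100 = 77.9%

77.9


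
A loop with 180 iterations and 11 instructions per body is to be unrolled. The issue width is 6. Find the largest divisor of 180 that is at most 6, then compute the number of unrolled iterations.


Largest divisor of 180 <= 6 is 6
New iterations = 180 / 6 = 30

30


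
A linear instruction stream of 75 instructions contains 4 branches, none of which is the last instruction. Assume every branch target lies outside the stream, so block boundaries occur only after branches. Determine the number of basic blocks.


With no in-sequence branch targets, the leaders are the first instruction plus the instruction after each branch.
Number of basic blocks = branches + 1
= 4 + 1 = 5

5


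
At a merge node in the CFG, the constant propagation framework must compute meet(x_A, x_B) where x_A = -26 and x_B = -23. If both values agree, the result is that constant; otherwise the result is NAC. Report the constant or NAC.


Meet operation: if both paths give the same constant, result is that constant; if they differ, result is NAC (not-a-constant).
Path A: -26, Path B: -23 -> differ
Result: not-a-constant -> NAC

NAC


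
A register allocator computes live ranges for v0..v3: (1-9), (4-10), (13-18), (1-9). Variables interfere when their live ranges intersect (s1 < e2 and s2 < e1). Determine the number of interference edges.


Check all pairs for overlapping intervals.
Two intervals (s1,e1) and (s2,e2) overlap if s1 < e2 and s2 < e1.
v0 (1-9) vs v1..v3: overlaps v1, v3 -> 2
v1 (4-10) vs v2..v3: overlaps v3 -> 1
v2 (13-18) vs v3: overlaps none -> 0
Total overlapping pairs = 2 + 1 + 0 = 3

3


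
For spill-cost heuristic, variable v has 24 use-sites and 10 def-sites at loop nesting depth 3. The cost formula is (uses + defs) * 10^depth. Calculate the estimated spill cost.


uses + defs = 24 + 10 = 34
10^3 = 1000
Spill cost = 34 * 1000 = 34000

34000


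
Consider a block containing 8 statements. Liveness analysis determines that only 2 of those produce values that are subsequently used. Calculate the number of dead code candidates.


Dead code = total statements - live definitions
= 8 - 2 = 6

6


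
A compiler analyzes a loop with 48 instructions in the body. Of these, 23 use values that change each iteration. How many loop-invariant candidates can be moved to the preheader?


Invariant candidates = total - loop-dependent
= 48 - 23 = 25

25


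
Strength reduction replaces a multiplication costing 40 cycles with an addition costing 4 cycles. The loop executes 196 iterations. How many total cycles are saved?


Per-iteration saving = 40 - 4 = 36
Total saved = 196 * 36 = 7056

7056


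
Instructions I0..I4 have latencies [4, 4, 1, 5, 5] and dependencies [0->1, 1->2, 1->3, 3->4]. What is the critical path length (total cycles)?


Compute longest path through dependency graph: dist(Ik) = max over predecessors of dist + latency(Ik).
dist(I0) = latency 4 = 4
dist(I1) = dist(I0) + 4 = 4 + 4 = 8
dist(I2) = dist(I1) + 1 = 8 + 1 = 9
dist(I3) = dist(I1) + 5 = 8 + 5 = 13
dist(I4) = dist(I3) + 5 = 13 + 5 = 18
Critical path = max dist = 18

18


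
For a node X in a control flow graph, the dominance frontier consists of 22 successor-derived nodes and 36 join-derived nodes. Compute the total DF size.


DF(X) = direct successor contributions + join point contributions
= 22 + 36 = 58

58


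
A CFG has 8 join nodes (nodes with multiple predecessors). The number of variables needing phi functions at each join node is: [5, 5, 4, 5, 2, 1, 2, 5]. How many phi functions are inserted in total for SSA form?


Total phi functions = sum of phi functions at each join node
= 5 + 5 + 4 + 5 + 2 + 1 + 2 + 5 = 29

29


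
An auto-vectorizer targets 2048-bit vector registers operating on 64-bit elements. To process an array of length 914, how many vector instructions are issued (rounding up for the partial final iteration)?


Width = 2048 / 64 = 32 elements per vector op
Iterations = ceil(914 / 32) = 29

29


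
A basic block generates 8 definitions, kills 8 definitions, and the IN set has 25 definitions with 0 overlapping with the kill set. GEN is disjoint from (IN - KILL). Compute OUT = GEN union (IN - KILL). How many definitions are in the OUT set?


IN - KILL: 25 - 0 = 25 surviving definitions
OUT = GEN + surviving = 8 + 25 = 33

33


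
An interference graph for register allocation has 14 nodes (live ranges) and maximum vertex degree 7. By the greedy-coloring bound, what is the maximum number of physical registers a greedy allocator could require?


Greedy coloring never needs more than (max_degree + 1) colors: when coloring a vertex, at most max_degree neighbors are already colored.
Upper bound = 7 + 1 = 8

8


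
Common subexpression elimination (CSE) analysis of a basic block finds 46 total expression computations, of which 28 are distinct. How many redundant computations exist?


CSE count = total expressions - unique expressions
= 46 - 28 = 18

18


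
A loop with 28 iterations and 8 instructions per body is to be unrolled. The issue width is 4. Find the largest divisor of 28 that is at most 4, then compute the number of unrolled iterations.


Largest divisor of 28 <= 4 is 4
New iterations = 28 / 4 = 7

7


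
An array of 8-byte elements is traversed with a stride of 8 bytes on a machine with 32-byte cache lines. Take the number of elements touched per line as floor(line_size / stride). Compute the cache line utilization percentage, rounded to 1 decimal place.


Elements per cache line = floor(32 / 8) = 4
Bytes used = 4 * 8 = 32
Utilization = 32 / 32 * 100 = 100.0%

100.0


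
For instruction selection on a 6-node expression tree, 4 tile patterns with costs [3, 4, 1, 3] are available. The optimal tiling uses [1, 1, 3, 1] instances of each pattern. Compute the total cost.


Total cost = sum(count_i * cost_i)
= 1*3 + 1*4 + 3*1 + 1*3
= 13

13


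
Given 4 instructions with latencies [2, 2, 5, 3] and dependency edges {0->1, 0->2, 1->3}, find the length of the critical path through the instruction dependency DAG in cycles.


Compute longest path through dependency graph: dist(Ik) = max over predecessors of dist + latency(Ik).
dist(I0) = latency 2 = 2
dist(I1) = dist(I0) + 2 = 2 + 2 = 4
dist(I2) = dist(I0) + 5 = 2 + 5 = 7
dist(I3) = dist(I1) + 3 = 4 + 3 = 7
Critical path = max dist = 7

7


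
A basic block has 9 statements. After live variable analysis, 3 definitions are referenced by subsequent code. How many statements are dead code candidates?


Dead code = total statements - live definitions
= 9 - 3 = 6

6


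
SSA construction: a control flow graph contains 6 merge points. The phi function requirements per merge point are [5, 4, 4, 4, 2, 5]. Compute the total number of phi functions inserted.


Total phi functions = sum of phi functions at each join node
= 5 + 4 + 4 + 4 + 2 + 5 = 24

24


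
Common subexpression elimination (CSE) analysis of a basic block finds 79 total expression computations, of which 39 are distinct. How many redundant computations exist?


CSE count = total expressions - unique expressions
= 79 - 39 = 40

40


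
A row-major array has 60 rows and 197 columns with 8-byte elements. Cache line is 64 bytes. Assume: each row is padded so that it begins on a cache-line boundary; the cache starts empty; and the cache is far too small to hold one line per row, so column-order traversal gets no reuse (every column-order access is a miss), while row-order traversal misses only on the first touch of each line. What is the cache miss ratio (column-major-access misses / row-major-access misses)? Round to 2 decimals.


Each row occupies 197 * 8 = 1576 bytes and starts on a line boundary, so it spans ceil(1576 / 64) = 25 cache lines.
Row-major traversal misses (one per line touched): 60 * ceil(197 * 8 / 64) = 1500
Column-major traversal misses (no reuse, every access misses): 60 * 197 = 11820
Ratio = 11820 / 1500 = 7.88

7.88


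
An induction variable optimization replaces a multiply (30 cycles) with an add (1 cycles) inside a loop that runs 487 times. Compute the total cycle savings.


Per-iteration saving = 30 - 1 = 29
Total saved = 487 * 29 = 14123

14123


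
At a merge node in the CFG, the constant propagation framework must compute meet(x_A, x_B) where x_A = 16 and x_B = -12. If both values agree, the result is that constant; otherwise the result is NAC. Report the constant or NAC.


Meet operation: if both paths give the same constant, result is that constant; if they differ, result is NAC (not-a-constant).
Path A: 16, Path B: -12 -> differ
Result: not-a-constant -> NAC

NAC


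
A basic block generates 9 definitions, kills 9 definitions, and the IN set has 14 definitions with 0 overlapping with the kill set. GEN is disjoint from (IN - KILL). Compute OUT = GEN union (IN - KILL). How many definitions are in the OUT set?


IN - KILL: 14 - 0 = 14 surviving definitions
OUT = GEN + surviving = 9 + 14 = 23

23


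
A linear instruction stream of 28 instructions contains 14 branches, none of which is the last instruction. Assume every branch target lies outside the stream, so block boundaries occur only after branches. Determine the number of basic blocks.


With no in-sequence branch targets, the leaders are the first instruction plus the instruction after each branch.
Number of basic blocks = branches + 1
= 14 + 1 = 15

15


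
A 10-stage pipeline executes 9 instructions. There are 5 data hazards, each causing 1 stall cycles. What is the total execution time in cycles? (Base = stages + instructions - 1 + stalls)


Base cycles = 10 + 9 - 1 = 18
Total stalls = 5 * 1 = 5
Total = 18 + 5 = 23

23


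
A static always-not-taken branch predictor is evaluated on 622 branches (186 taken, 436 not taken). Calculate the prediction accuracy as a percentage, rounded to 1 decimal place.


Predictor: always-not-taken
Correct predictions = 436
Accuracy = 436 / 622 * 100 = 70.1%

70.1


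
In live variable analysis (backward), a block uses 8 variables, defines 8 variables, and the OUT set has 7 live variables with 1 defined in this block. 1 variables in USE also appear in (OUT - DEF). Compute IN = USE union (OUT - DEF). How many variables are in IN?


OUT - DEF: 7 - 1 = 6
|IN| = |USE| + |OUT - DEF| - |USE ∩ (OUT - DEF)| = 8 + 6 - 1 = 13

13


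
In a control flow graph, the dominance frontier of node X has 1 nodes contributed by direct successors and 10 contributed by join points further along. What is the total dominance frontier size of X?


DF(X) = direct successor contributions + join point contributions
= 1 + 10 = 11

11


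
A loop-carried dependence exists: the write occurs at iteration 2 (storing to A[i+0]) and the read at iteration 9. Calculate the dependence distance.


Distance = read iteration - write iteration
= 9 - 2 = 7

7


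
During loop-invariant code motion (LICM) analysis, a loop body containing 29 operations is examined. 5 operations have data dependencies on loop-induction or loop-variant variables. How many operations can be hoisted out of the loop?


Invariant candidates = total - loop-dependent
= 29 - 5 = 24

24


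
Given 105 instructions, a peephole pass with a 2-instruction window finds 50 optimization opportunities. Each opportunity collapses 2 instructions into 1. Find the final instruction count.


Each match removes 1 instructions.
Total removed = 50 * 1 = 50
Remaining = 105 - 50 = 55

55


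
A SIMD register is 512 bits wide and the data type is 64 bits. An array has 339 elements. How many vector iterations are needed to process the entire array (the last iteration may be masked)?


Width = 512 / 64 = 8 elements per vector op
Iterations = ceil(339 / 8) = 43

43


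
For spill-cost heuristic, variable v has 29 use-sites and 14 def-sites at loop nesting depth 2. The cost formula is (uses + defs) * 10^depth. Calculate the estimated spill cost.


uses + defs = 29 + 14 = 43
10^2 = 100
Spill cost = 43 * 100 = 4300

4300


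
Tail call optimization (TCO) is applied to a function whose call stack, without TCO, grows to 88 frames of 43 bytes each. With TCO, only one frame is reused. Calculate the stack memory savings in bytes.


Without TCO: 88 * 43 = 3784 bytes
With TCO: reuse 1 frame = 43 bytes
Savings = 3784 - 43 = 3741

3741


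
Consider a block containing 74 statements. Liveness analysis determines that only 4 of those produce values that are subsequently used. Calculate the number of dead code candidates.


Dead code = total statements - live definitions
= 74 - 4 = 70

70


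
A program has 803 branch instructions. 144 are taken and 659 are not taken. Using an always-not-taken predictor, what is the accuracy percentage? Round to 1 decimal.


Predictor: always-not-taken
Correct predictions = 659
Accuracy = 659 / 803 * 100 = 82.1%

82.1


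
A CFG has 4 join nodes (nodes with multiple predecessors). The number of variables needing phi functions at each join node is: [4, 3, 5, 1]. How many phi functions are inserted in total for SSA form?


Total phi functions = sum of phi functions at each join node
= 4 + 3 + 5 + 1 = 13

13


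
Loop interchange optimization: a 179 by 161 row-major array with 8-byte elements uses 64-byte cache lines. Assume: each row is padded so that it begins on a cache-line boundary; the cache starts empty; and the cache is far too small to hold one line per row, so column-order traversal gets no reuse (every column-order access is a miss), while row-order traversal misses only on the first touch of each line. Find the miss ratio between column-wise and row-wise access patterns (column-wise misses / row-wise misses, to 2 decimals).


Each row occupies 161 * 8 = 1288 bytes and starts on a line boundary, so it spans ceil(1288 / 64) = 21 cache lines.
Row-major traversal misses (one per line touched): 179 * ceil(161 * 8 / 64) = 3759
Column-major traversal misses (no reuse, every access misses): 179 * 161 = 28819
Ratio = 28819 / 3759 = 7.67

7.67


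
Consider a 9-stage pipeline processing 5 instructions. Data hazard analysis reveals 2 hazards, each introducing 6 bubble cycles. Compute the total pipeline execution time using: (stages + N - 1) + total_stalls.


Base cycles = 9 + 5 - 1 = 13
Total stalls = 2 * 6 = 12
Total = 13 + 12 = 25

25


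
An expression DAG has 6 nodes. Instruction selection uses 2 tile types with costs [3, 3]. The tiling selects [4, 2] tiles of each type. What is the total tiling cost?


Total cost = sum(count_i * cost_i)
= 4*3 + 2*3
= 18

18


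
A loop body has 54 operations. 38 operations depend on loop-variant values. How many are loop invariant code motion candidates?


Invariant candidates = total - loop-dependent
= 54 - 38 = 16

16


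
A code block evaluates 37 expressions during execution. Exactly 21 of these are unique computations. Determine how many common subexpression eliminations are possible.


CSE count = total expressions - unique expressions
= 37 - 21 = 16

16


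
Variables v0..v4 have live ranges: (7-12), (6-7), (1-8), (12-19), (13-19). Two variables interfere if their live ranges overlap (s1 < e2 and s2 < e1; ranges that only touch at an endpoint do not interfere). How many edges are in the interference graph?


Check all pairs for overlapping intervals.
Two intervals (s1,e1) and (s2,e2) overlap if s1 < e2 and s2 < e1.
v0 (7-12) vs v1..v4: overlaps v2 -> 1
v1 (6-7) vs v2..v4: overlaps v2 -> 1
v2 (1-8) vs v3..v4: overlaps none -> 0
v3 (12-19) vs v4: overlaps v4 -> 1
Total overlapping pairs = 1 + 1 + 0 + 1 = 3

3


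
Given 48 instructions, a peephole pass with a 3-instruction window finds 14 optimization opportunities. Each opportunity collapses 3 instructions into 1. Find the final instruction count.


Each match removes 2 instructions.
Total removed = 14 * 2 = 28
Remaining = 48 - 28 = 20

20


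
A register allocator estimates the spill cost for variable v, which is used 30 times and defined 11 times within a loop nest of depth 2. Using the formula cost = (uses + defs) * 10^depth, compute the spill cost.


uses + defs = 30 + 11 = 41
10^2 = 100
Spill cost = 41 * 100 = 4100

4100


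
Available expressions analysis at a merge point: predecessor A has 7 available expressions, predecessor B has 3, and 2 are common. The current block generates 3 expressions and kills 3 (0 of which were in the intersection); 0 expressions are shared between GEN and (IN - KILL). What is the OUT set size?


IN = intersection of predecessors = 2
IN - KILL = 2 - 0 = 2
|OUT| = |GEN| + |IN - KILL| - |GEN ∩ (IN - KILL)| = 3 + 2 - 0 = 5

5


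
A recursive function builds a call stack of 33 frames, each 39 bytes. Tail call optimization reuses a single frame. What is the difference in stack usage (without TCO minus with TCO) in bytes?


Without TCO: 33 * 39 = 1287 bytes
With TCO: reuse 1 frame = 39 bytes
Savings = 1287 - 39 = 1248

1248


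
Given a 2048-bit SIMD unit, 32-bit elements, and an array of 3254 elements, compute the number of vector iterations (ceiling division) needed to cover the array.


Width = 2048 / 32 = 64 elements per vector op
Iterations = ceil(3254 / 64) = 51

51


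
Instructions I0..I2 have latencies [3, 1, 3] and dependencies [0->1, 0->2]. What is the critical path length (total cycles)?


Compute longest path through dependency graph: dist(Ik) = max over predecessors of dist + latency(Ik).
dist(I0) = latency 3 = 3
dist(I1) = dist(I0) + 1 = 3 + 1 = 4
dist(I2) = dist(I0) + 3 = 3 + 3 = 6
Critical path = max dist = 6

6


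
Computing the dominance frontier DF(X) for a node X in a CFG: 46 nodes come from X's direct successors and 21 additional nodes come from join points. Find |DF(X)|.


DF(X) = direct successor contributions + join point contributions
= 46 + 21 = 67

67


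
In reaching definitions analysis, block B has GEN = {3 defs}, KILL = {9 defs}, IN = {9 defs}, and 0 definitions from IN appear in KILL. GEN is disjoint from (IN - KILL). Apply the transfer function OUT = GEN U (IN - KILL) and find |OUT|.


IN - KILL: 9 - 0 = 9 surviving definitions
OUT = GEN + surviving = 3 + 9 = 12

12


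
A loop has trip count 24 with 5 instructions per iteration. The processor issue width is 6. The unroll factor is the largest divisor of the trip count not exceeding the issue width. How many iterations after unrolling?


Largest divisor of 24 <= 6 is 6
New iterations = 24 / 6 = 4

4


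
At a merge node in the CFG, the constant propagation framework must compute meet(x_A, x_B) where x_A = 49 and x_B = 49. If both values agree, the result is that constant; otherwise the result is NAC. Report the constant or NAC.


Meet operation: if both paths give the same constant, result is that constant; if they differ, result is NAC (not-a-constant).
Path A: 49, Path B: 49 -> equal
Result: constant -> 49

49


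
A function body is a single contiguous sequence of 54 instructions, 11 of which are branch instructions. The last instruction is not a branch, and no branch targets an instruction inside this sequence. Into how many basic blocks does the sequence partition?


With no in-sequence branch targets, the leaders are the first instruction plus the instruction after each branch.
Number of basic blocks = branches + 1
= 11 + 1 = 12

12


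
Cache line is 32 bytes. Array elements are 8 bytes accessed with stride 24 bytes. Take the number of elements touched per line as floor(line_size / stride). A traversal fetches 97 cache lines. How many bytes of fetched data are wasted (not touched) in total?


Elements per line = floor(32 / 24) = 1
Bytes used per line = 1 * 8 = 8
Wasted per line = 32 - 8 = 24
Total wasted = 24 * 97 = 2328

2328


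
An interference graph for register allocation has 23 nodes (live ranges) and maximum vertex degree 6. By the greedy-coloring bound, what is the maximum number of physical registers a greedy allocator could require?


Greedy coloring never needs more than (max_degree + 1) colors: when coloring a vertex, at most max_degree neighbors are already colored.
Upper bound = 6 + 1 = 7

7


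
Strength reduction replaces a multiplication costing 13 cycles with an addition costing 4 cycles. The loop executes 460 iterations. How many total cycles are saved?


Per-iteration saving = 13 - 4 = 9
Total saved = 460 * 9 = 4140

4140


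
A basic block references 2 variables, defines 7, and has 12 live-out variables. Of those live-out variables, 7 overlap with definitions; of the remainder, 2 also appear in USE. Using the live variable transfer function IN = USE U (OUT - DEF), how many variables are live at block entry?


OUT - DEF: 12 - 7 = 5
|IN| = |USE| + |OUT - DEF| - |USE ∩ (OUT - DEF)| = 2 + 5 - 2 = 5

5


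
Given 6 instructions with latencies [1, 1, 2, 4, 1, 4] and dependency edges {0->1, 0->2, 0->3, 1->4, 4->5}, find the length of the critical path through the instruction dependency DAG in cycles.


Compute longest path through dependency graph: dist(Ik) = max over predecessors of dist + latency(Ik).
dist(I0) = latency 1 = 1
dist(I1) = dist(I0) + 1 = 1 + 1 = 2
dist(I2) = dist(I0) + 2 = 1 + 2 = 3
dist(I3) = dist(I0) + 4 = 1 + 4 = 5
dist(I4) = dist(I1) + 1 = 2 + 1 = 3
dist(I5) = dist(I4) + 4 = 3 + 4 = 7
Critical path = max dist = 7

7


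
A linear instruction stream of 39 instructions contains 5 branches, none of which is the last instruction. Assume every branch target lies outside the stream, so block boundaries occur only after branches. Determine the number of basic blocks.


With no in-sequence branch targets, the leaders are the first instruction plus the instruction after each branch.
Number of basic blocks = branches + 1
= 5 + 1 = 6

6


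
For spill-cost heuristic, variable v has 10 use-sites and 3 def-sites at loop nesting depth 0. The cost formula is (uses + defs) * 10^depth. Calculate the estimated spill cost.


uses + defs = 10 + 3 = 13
10^0 = 1
Spill cost = 13 * 1 = 13

13


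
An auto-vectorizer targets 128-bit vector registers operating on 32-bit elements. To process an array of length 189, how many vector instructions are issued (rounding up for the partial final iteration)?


Width = 128 / 32 = 4 elements per vector op
Iterations = ceil(189 / 4) = 48

48


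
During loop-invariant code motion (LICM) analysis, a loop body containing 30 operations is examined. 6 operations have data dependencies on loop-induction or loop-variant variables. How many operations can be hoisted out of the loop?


Invariant candidates = total - loop-dependent
= 30 - 6 = 24

24


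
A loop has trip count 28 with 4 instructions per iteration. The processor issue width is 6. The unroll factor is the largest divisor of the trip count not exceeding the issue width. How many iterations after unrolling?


Largest divisor of 28 <= 6 is 4
New iterations = 28 / 4 = 7

7


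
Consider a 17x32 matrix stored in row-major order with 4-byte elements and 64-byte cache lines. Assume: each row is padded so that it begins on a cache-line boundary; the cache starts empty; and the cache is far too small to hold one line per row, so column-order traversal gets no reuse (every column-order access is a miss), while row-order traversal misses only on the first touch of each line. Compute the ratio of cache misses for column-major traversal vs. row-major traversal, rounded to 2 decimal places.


Each row occupies 32 * 4 = 128 bytes and starts on a line boundary, so it spans ceil(128 / 64) = 2 cache lines.
Row-major traversal misses (one per line touched): 17 * ceil(32 * 4 / 64) = 34
Column-major traversal misses (no reuse, every access misses): 17 * 32 = 544
Ratio = 544 / 34 = 16.0

16.0


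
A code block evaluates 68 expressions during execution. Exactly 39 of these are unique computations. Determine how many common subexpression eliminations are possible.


CSE count = total expressions - unique expressions
= 68 - 39 = 29

29


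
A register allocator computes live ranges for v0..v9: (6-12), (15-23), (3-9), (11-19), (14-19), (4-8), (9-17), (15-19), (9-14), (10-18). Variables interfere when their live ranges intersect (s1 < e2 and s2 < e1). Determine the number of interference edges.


Check all pairs for overlapping intervals.
Two intervals (s1,e1) and (s2,e2) overlap if s1 < e2 and s2 < e1.
v0 (6-12) vs v1..v9: overlaps v2, v3, v5, v6, v8, v9 -> 6
v1 (15-23) vs v2..v9: overlaps v3, v4, v6, v7, v9 -> 5
v2 (3-9) vs v3..v9: overlaps v5 -> 1
v3 (11-19) vs v4..v9: overlaps v4, v6, v7, v8, v9 -> 5
v4 (14-19) vs v5..v9: overlaps v6, v7, v9 -> 3
v5 (4-8) vs v6..v9: overlaps none -> 0
v6 (9-17) vs v7..v9: overlaps v7, v8, v9 -> 3
v7 (15-19) vs v8..v9: overlaps v9 -> 1
v8 (9-14) vs v9: overlaps v9 -> 1
Total overlapping pairs = 6 + 5 + 1 + 5 + 3 + 0 + 3 + 1 + 1 = 25

25


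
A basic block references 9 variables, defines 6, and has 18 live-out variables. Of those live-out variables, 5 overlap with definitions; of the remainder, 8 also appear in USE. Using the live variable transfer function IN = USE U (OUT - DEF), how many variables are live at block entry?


OUT - DEF: 18 - 5 = 13
|IN| = |USE| + |OUT - DEF| - |USE ∩ (OUT - DEF)| = 9 + 13 - 8 = 14

14


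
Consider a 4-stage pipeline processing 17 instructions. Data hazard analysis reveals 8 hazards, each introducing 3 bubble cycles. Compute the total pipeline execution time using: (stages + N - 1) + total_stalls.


Base cycles = 4 + 17 - 1 = 20
Total stalls = 8 * 3 = 24
Total = 20 + 24 = 44

44


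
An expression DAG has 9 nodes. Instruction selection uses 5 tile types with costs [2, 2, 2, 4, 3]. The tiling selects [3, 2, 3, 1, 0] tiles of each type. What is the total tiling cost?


Total cost = sum(count_i * cost_i)
= 3*2 + 2*2 + 3*2 + 1*4 + 0*3
= 20

20


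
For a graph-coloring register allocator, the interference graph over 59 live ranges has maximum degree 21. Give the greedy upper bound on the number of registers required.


Greedy coloring never needs more than (max_degree + 1) colors: when coloring a vertex, at most max_degree neighbors are already colored.
Upper bound = 21 + 1 = 22

22


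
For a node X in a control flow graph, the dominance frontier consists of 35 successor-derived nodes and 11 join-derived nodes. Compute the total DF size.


DF(X) = direct successor contributions + join point contributions
= 35 + 11 = 46

46


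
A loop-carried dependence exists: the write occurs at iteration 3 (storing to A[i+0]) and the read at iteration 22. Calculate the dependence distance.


Distance = read iteration - write iteration
= 22 - 3 = 19

19


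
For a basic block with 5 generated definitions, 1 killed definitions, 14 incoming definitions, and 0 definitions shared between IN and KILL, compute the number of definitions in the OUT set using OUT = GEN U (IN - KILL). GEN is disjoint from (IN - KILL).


IN - KILL: 14 - 0 = 14 surviving definitions
OUT = GEN + surviving = 5 + 14 = 19

19


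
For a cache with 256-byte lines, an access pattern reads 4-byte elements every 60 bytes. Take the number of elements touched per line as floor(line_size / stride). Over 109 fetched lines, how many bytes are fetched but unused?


Elements per line = floor(256 / 60) = 4
Bytes used per line = 4 * 4 = 16
Wasted per line = 256 - 16 = 240
Total wasted = 240 * 109 = 26160

26160


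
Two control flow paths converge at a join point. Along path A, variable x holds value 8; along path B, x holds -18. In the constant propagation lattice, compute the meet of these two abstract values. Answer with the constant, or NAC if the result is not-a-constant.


Meet operation: if both paths give the same constant, result is that constant; if they differ, result is NAC (not-a-constant).
Path A: 8, Path B: -18 -> differ
Result: not-a-constant -> NAC

NAC


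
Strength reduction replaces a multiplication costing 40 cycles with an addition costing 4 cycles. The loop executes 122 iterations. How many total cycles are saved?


Per-iteration saving = 40 - 4 = 36
Total saved = 122 * 36 = 4392

4392
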